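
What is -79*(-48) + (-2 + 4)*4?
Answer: 3800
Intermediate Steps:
-79*(-48) + (-2 + 4)*4 = 3792 + 2*4 = 3792 + 8 = 3800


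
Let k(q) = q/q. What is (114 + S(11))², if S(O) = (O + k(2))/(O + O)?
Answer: 1587600/121 ≈ 13121.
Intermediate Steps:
k(q) = 1
S(O) = (1 + O)/(2*O) (S(O) = (O + 1)/(O + O) = (1 + O)/((2*O)) = (1 + O)*(1/(2*O)) = (1 + O)/(2*O))
(114 + S(11))² = (114 + (½)*(1 + 11)/11)² = (114 + (½)*(1/11)*12)² = (114 + 6/11)² = (1260/11)² = 1587600/121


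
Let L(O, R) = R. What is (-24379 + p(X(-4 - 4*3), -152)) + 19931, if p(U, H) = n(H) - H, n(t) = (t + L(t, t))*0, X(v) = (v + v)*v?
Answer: -4296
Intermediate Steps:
X(v) = 2*v² (X(v) = (2*v)*v = 2*v²)
n(t) = 0 (n(t) = (t + t)*0 = (2*t)*0 = 0)
p(U, H) = -H (p(U, H) = 0 - H = -H)
(-24379 + p(X(-4 - 4*3), -152)) + 19931 = (-24379 - 1*(-152)) + 19931 = (-24379 + 152) + 19931 = -24227 + 19931 = -4296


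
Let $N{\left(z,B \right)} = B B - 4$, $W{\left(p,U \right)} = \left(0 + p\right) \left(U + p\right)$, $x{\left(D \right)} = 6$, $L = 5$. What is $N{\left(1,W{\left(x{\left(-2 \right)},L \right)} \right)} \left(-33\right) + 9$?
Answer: $-143607$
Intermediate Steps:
$W{\left(p,U \right)} = p \left(U + p\right)$
$N{\left(z,B \right)} = -4 + B^{2}$ ($N{\left(z,B \right)} = B^{2} - 4 = -4 + B^{2}$)
$N{\left(1,W{\left(x{\left(-2 \right)},L \right)} \right)} \left(-33\right) + 9 = \left(-4 + \left(6 \left(5 + 6\right)\right)^{2}\right) \left(-33\right) + 9 = \left(-4 + \left(6 \cdot 11\right)^{2}\right) \left(-33\right) + 9 = \left(-4 + 66^{2}\right) \left(-33\right) + 9 = \left(-4 + 4356\right) \left(-33\right) + 9 = 4352 \left(-33\right) + 9 = -143616 + 9 = -143607$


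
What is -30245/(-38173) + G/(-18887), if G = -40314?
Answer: 2110143637/720973451 ≈ 2.9268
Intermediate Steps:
-30245/(-38173) + G/(-18887) = -30245/(-38173) - 40314/(-18887) = -30245*(-1/38173) - 40314*(-1/18887) = 30245/38173 + 40314/18887 = 2110143637/720973451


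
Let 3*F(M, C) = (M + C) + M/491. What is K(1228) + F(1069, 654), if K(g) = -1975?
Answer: -687371/491 ≈ -1399.9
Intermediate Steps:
F(M, C) = C/3 + 164*M/491 (F(M, C) = ((M + C) + M/491)/3 = ((C + M) + M*(1/491))/3 = ((C + M) + M/491)/3 = (C + 492*M/491)/3 = C/3 + 164*M/491)
K(1228) + F(1069, 654) = -1975 + ((⅓)*654 + (164/491)*1069) = -1975 + (218 + 175316/491) = -1975 + 282354/491 = -687371/491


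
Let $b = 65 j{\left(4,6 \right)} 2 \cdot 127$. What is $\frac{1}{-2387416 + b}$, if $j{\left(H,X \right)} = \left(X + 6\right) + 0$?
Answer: $- \frac{1}{2189296} \approx -4.5677 \cdot 10^{-7}$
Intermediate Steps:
$j{\left(H,X \right)} = 6 + X$ ($j{\left(H,X \right)} = \left(6 + X\right) + 0 = 6 + X$)
$b = 198120$ ($b = 65 \left(6 + 6\right) 2 \cdot 127 = 65 \cdot 12 \cdot 2 \cdot 127 = 65 \cdot 24 \cdot 127 = 1560 \cdot 127 = 198120$)
$\frac{1}{-2387416 + b} = \frac{1}{-2387416 + 198120} = \frac{1}{-2189296} = - \frac{1}{2189296}$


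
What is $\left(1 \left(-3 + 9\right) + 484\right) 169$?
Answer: $82810$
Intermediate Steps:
$\left(1 \left(-3 + 9\right) + 484\right) 169 = \left(1 \cdot 6 + 484\right) 169 = \left(6 + 484\right) 169 = 490 \cdot 169 = 82810$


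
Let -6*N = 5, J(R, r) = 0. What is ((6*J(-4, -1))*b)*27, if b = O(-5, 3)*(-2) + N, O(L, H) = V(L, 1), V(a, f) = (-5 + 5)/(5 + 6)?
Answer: 0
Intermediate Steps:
V(a, f) = 0 (V(a, f) = 0/11 = 0*(1/11) = 0)
O(L, H) = 0
N = -⅚ (N = -⅙*5 = -⅚ ≈ -0.83333)
b = -⅚ (b = 0*(-2) - ⅚ = 0 - ⅚ = -⅚ ≈ -0.83333)
((6*J(-4, -1))*b)*27 = ((6*0)*(-⅚))*27 = (0*(-⅚))*27 = 0*27 = 0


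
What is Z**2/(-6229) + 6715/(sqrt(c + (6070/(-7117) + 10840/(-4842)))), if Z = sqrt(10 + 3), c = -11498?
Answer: -13/6229 - 20145*I*sqrt(94846230079099477)/99083382298 ≈ -0.002087 - 62.615*I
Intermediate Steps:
Z = sqrt(13) ≈ 3.6056
Z**2/(-6229) + 6715/(sqrt(c + (6070/(-7117) + 10840/(-4842)))) = (sqrt(13))**2/(-6229) + 6715/(sqrt(-11498 + (6070/(-7117) + 10840/(-4842)))) = 13*(-1/6229) + 6715/(sqrt(-11498 + (6070*(-1/7117) + 10840*(-1/4842)))) = -13/6229 + 6715/(sqrt(-11498 + (-6070/7117 - 5420/2421))) = -13/6229 + 6715/(sqrt(-11498 - 53269610/17230257)) = -13/6229 + 6715/(sqrt(-198166764596/17230257)) = -13/6229 + 6715/((2*I*sqrt(94846230079099477)/5743419)) = -13/6229 + 6715*(-3*I*sqrt(94846230079099477)/99083382298) = -13/6229 - 20145*I*sqrt(94846230079099477)/99083382298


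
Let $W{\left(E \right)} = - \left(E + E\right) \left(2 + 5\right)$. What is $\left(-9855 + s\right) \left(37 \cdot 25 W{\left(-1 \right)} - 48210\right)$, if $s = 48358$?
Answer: $-1357615780$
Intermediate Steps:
$W{\left(E \right)} = - 14 E$ ($W{\left(E \right)} = - 2 E 7 = - 14 E$)
$\left(-9855 + s\right) \left(37 \cdot 25 W{\left(-1 \right)} - 48210\right) = \left(-9855 + 48358\right) \left(37 \cdot 25 \left(\left(-14\right) \left(-1\right)\right) - 48210\right) = 38503 \left(925 \cdot 14 - 48210\right) = 38503 \left(12950 - 48210\right) = 38503 \left(-35260\right) = -1357615780$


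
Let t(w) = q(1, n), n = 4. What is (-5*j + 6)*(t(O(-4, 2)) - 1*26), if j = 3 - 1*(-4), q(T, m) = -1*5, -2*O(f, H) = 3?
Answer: 899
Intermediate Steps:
O(f, H) = -3/2 (O(f, H) = -1/2*3 = -3/2)
q(T, m) = -5
t(w) = -5
j = 7 (j = 3 + 4 = 7)
(-5*j + 6)*(t(O(-4, 2)) - 1*26) = (-5*7 + 6)*(-5 - 1*26) = (-35 + 6)*(-5 - 26) = -29*(-31) = 899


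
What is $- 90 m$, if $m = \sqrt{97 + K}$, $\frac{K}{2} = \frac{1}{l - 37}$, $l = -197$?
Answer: $- \frac{60 \sqrt{36881}}{13} \approx -886.36$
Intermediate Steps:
$K = - \frac{1}{117}$ ($K = \frac{2}{-197 - 37} = \frac{2}{-234} = 2 \left(- \frac{1}{234}\right) = - \frac{1}{117} \approx -0.008547$)
$m = \frac{2 \sqrt{36881}}{39}$ ($m = \sqrt{97 - \frac{1}{117}} = \sqrt{\frac{11348}{117}} = \frac{2 \sqrt{36881}}{39} \approx 9.8484$)
$- 90 m = - 90 \frac{2 \sqrt{36881}}{39} = - \frac{60 \sqrt{36881}}{13}$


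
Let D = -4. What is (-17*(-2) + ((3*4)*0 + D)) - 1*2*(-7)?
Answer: 44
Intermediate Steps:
(-17*(-2) + ((3*4)*0 + D)) - 1*2*(-7) = (-17*(-2) + ((3*4)*0 - 4)) - 1*2*(-7) = (34 + (12*0 - 4)) - 2*(-7) = (34 + (0 - 4)) - 1*(-14) = (34 - 4) + 14 = 30 + 14 = 44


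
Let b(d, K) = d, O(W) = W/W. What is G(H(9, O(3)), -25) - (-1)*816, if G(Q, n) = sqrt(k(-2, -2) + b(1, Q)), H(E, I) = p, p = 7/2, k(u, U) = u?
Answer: 816 + I ≈ 816.0 + 1.0*I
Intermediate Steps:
O(W) = 1
p = 7/2 (p = 7*(1/2) = 7/2 ≈ 3.5000)
H(E, I) = 7/2
G(Q, n) = I (G(Q, n) = sqrt(-2 + 1) = sqrt(-1) = I)
G(H(9, O(3)), -25) - (-1)*816 = I - (-1)*816 = I - 1*(-816) = I + 816 = 816 + I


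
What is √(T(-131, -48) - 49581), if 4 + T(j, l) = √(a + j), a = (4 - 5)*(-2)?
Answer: √(-49585 + I*√129) ≈ 0.025 + 222.68*I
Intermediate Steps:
a = 2 (a = -1*(-2) = 2)
T(j, l) = -4 + √(2 + j)
√(T(-131, -48) - 49581) = √((-4 + √(2 - 131)) - 49581) = √((-4 + √(-129)) - 49581) = √((-4 + I*√129) - 49581) = √(-49585 + I*√129)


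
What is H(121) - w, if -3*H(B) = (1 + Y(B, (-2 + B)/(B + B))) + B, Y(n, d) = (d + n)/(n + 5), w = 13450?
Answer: -1234101625/91476 ≈ -13491.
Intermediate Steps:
Y(n, d) = (d + n)/(5 + n)
H(B) = -1/3 - B/3 - (B + (-2 + B)/(2*B))/(3*(5 + B)) (H(B) = -((1 + ((-2 + B)/(B + B) + B)/(5 + B)) + B)/3 = -((1 + ((-2 + B)/((2*B)) + B)/(5 + B)) + B)/3 = -((1 + ((-2 + B)*(1/(2*B)) + B)/(5 + B)) + B)/3 = -((1 + ((-2 + B)/(2*B) + B)/(5 + B)) + B)/3 = -((1 + (B + (-2 + B)/(2*B))/(5 + B)) + B)/3 = -(1 + B + (B + (-2 + B)/(2*B))/(5 + B))/3 = -1/3 - B/3 - (B + (-2 + B)/(2*B))/(3*(5 + B)))
H(121) - w = (1/6)*(2 - 14*121**2 - 11*121 - 2*121**3)/(121*(5 + 121)) - 1*13450 = (1/6)*(1/121)*(2 - 14*14641 - 1331 - 2*1771561)/126 - 13450 = (1/6)*(1/121)*(1/126)*(2 - 204974 - 1331 - 3543122) - 13450 = (1/6)*(1/121)*(1/126)*(-3749425) - 13450 = -3749425/91476 - 13450 = -1234101625/91476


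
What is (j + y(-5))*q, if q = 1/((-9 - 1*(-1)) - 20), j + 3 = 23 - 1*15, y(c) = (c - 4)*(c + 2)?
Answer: -8/7 ≈ -1.1429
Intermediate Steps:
y(c) = (-4 + c)*(2 + c)
j = 5 (j = -3 + (23 - 1*15) = -3 + (23 - 15) = -3 + 8 = 5)
q = -1/28 (q = 1/((-9 + 1) - 20) = 1/(-8 - 20) = 1/(-28) = -1/28 ≈ -0.035714)
(j + y(-5))*q = (5 + (-8 + (-5)² - 2*(-5)))*(-1/28) = (5 + (-8 + 25 + 10))*(-1/28) = (5 + 27)*(-1/28) = 32*(-1/28) = -8/7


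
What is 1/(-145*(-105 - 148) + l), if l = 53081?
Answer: 1/89766 ≈ 1.1140e-5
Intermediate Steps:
1/(-145*(-105 - 148) + l) = 1/(-145*(-105 - 148) + 53081) = 1/(-145*(-253) + 53081) = 1/(36685 + 53081) = 1/89766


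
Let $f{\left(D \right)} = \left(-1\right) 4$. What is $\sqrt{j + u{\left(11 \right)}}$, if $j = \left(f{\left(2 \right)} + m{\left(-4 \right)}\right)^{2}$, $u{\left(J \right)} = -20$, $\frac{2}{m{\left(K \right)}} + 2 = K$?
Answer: $\frac{i \sqrt{11}}{3} \approx 1.1055 i$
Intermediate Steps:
$f{\left(D \right)} = -4$
$m{\left(K \right)} = \frac{2}{-2 + K}$
$j = \frac{169}{9}$ ($j = \left(-4 + \frac{2}{-2 - 4}\right)^{2} = \left(-4 + \frac{2}{-6}\right)^{2} = \left(-4 + 2 \left(- \frac{1}{6}\right)\right)^{2} = \left(-4 - \frac{1}{3}\right)^{2} = \left(- \frac{13}{3}\right)^{2} = \frac{169}{9} \approx 18.778$)
$\sqrt{j + u{\left(11 \right)}} = \sqrt{\frac{169}{9} - 20} = \sqrt{- \frac{11}{9}} = \frac{i \sqrt{11}}{3}$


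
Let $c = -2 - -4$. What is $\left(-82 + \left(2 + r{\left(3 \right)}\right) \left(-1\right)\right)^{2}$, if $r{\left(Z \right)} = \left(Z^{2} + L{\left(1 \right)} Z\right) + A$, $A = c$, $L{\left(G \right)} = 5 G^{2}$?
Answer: $12100$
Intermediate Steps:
$c = 2$ ($c = -2 + 4 = 2$)
$A = 2$
$r{\left(Z \right)} = 2 + Z^{2} + 5 Z$ ($r{\left(Z \right)} = \left(Z^{2} + 5 \cdot 1^{2} Z\right) + 2 = \left(Z^{2} + 5 \cdot 1 Z\right) + 2 = \left(Z^{2} + 5 Z\right) + 2 = 2 + Z^{2} + 5 Z$)
$\left(-82 + \left(2 + r{\left(3 \right)}\right) \left(-1\right)\right)^{2} = \left(-82 + \left(2 + \left(2 + 3^{2} + 5 \cdot 3\right)\right) \left(-1\right)\right)^{2} = \left(-82 + \left(2 + \left(2 + 9 + 15\right)\right) \left(-1\right)\right)^{2} = \left(-82 + \left(2 + 26\right) \left(-1\right)\right)^{2} = \left(-82 + 28 \left(-1\right)\right)^{2} = \left(-82 - 28\right)^{2} = \left(-110\right)^{2} = 12100$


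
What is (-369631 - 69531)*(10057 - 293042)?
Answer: 124276258570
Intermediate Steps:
(-369631 - 69531)*(10057 - 293042) = -439162*(-282985) = 124276258570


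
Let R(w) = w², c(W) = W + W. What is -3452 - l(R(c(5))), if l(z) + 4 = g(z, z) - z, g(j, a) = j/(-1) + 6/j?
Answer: -162403/50 ≈ -3248.1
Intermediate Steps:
c(W) = 2*W
g(j, a) = -j + 6/j (g(j, a) = j*(-1) + 6/j = -j + 6/j)
l(z) = -4 - 2*z + 6/z (l(z) = -4 + ((-z + 6/z) - z) = -4 + (-2*z + 6/z) = -4 - 2*z + 6/z)
-3452 - l(R(c(5))) = -3452 - (-4 - 2*(2*5)² + 6/((2*5)²)) = -3452 - (-4 - 2*10² + 6/(10²)) = -3452 - (-4 - 2*100 + 6/100) = -3452 - (-4 - 200 + 6*(1/100)) = -3452 - (-4 - 200 + 3/50) = -3452 - 1*(-10197/50) = -3452 + 10197/50 = -162403/50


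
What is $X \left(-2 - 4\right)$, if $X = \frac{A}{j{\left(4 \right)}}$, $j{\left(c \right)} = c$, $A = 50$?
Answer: $-75$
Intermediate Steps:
$X = \frac{25}{2}$ ($X = \frac{50}{4} = 50 \cdot \frac{1}{4} = \frac{25}{2} \approx 12.5$)
$X \left(-2 - 4\right) = \frac{25 \left(-2 - 4\right)}{2} = \frac{25}{2} \left(-6\right) = -75$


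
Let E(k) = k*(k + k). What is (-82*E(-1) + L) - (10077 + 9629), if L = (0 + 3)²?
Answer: -19861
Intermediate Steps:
L = 9 (L = 3² = 9)
E(k) = 2*k² (E(k) = k*(2*k) = 2*k²)
(-82*E(-1) + L) - (10077 + 9629) = (-164*(-1)² + 9) - (10077 + 9629) = (-164 + 9) - 1*19706 = (-82*2 + 9) - 19706 = (-164 + 9) - 19706 = -155 - 19706 = -19861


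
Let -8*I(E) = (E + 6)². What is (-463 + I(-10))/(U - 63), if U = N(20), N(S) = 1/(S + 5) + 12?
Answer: 11625/1274 ≈ 9.1248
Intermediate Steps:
I(E) = -(6 + E)²/8 (I(E) = -(E + 6)²/8 = -(6 + E)²/8)
N(S) = 12 + 1/(5 + S) (N(S) = 1/(5 + S) + 12 = 12 + 1/(5 + S))
U = 301/25 (U = (61 + 12*20)/(5 + 20) = (61 + 240)/25 = (1/25)*301 = 301/25 ≈ 12.040)
(-463 + I(-10))/(U - 63) = (-463 - (6 - 10)²/8)/(301/25 - 63) = (-463 - ⅛*(-4)²)/(-1274/25) = (-463 - ⅛*16)*(-25/1274) = (-463 - 2)*(-25/1274) = -465*(-25/1274) = 11625/1274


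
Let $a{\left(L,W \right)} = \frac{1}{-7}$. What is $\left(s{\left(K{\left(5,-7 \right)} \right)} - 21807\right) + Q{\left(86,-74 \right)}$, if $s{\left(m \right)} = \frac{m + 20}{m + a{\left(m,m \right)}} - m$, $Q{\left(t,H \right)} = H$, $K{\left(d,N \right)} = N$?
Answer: $- \frac{1093791}{50} \approx -21876.0$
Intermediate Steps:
$a{\left(L,W \right)} = - \frac{1}{7}$
$s{\left(m \right)} = - m + \frac{20 + m}{- \frac{1}{7} + m}$ ($s{\left(m \right)} = \frac{m + 20}{m - \frac{1}{7}} - m = \frac{20 + m}{- \frac{1}{7} + m} - m = - m + \frac{20 + m}{- \frac{1}{7} + m}$)
$\left(s{\left(K{\left(5,-7 \right)} \right)} - 21807\right) + Q{\left(86,-74 \right)} = \left(\frac{140 - 7 \left(-7\right)^{2} + 8 \left(-7\right)}{-1 + 7 \left(-7\right)} - 21807\right) - 74 = \left(\frac{140 - 343 - 56}{-1 - 49} - 21807\right) - 74 = \left(\frac{140 - 343 - 56}{-50} - 21807\right) - 74 = \left(\left(- \frac{1}{50}\right) \left(-259\right) - 21807\right) - 74 = \left(\frac{259}{50} - 21807\right) - 74 = - \frac{1090091}{50} - 74 = - \frac{1093791}{50}$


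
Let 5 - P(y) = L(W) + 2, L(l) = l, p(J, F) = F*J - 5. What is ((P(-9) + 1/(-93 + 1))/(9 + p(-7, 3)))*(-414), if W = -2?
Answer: 243/2 ≈ 121.50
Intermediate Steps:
p(J, F) = -5 + F*J
P(y) = 5 (P(y) = 5 - (-2 + 2) = 5 - 1*0 = 5 + 0 = 5)
((P(-9) + 1/(-93 + 1))/(9 + p(-7, 3)))*(-414) = ((5 + 1/(-93 + 1))/(9 + (-5 + 3*(-7))))*(-414) = ((5 + 1/(-92))/(9 + (-5 - 21)))*(-414) = ((5 - 1/92)/(9 - 26))*(-414) = ((459/92)/(-17))*(-414) = ((459/92)*(-1/17))*(-414) = -27/92*(-414) = 243/2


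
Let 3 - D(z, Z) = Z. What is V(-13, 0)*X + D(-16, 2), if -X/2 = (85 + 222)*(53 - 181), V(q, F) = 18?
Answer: 1414657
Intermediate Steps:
D(z, Z) = 3 - Z
X = 78592 (X = -2*(85 + 222)*(53 - 181) = -614*(-128) = -2*(-39296) = 78592)
V(-13, 0)*X + D(-16, 2) = 18*78592 + (3 - 1*2) = 1414656 + (3 - 2) = 1414656 + 1 = 1414657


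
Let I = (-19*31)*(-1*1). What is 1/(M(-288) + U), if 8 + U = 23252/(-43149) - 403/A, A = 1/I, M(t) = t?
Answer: -43149/10254944039 ≈ -4.2076e-6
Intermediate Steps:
I = 589 (I = -589*(-1) = 589)
A = 1/589 ≈ 0.0016978
U = -10242517127/43149 (U = -8 + (23252/(-43149) - 403/1/589) = -8 + (23252*(-1/43149) - 403*589) = -8 + (-23252/43149 - 237367) = -8 - 10242171935/43149 = -10242517127/43149 ≈ -2.3738e+5)
1/(M(-288) + U) = 1/(-288 - 10242517127/43149) = 1/(-10254944039/43149) = -43149/10254944039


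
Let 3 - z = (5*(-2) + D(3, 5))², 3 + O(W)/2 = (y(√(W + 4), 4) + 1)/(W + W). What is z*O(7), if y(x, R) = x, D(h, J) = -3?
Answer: 6806/7 - 166*√11/7 ≈ 893.63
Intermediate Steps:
O(W) = -6 + (1 + √(4 + W))/W (O(W) = -6 + 2*((√(W + 4) + 1)/(W + W)) = -6 + 2*((√(4 + W) + 1)/((2*W))) = -6 + 2*((1 + √(4 + W))*(1/(2*W))) = -6 + 2*((1 + √(4 + W))/(2*W)) = -6 + (1 + √(4 + W))/W)
z = -166 (z = 3 - (5*(-2) - 3)² = 3 - (-10 - 3)² = 3 - 1*(-13)² = 3 - 1*169 = 3 - 169 = -166)
z*O(7) = -166*(1 + √(4 + 7) - 6*7)/7 = -166*(1 + √11 - 42)/7 = -166*(-41 + √11)/7 = -166*(-41/7 + √11/7) = 6806/7 - 166*√11/7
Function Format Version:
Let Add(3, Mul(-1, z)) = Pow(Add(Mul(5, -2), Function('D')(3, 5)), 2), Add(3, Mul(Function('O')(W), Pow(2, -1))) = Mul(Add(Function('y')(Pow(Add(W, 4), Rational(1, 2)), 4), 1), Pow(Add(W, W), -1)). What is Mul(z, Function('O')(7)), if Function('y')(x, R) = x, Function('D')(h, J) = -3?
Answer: Add(Rational(6806, 7), Mul(Rational(-166, 7), Pow(11, Rational(1, 2)))) ≈ 893.63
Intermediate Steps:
Function('O')(W) = Add(-6, Mul(Pow(W, -1), Add(1, Pow(Add(4, W), Rational(1, 2))))) (Function('O')(W) = Add(-6, Mul(2, Mul(Add(Pow(Add(W, 4), Rational(1, 2)), 1), Pow(Add(W, W), -1)))) = Add(-6, Mul(2, Mul(Add(Pow(Add(4, W), Rational(1, 2)), 1), Pow(Mul(2, W), -1)))) = Add(-6, Mul(2, Mul(Add(1, Pow(Add(4, W), Rational(1, 2))), Mul(Rational(1, 2), Pow(W, -1))))) = Add(-6, Mul(2, Mul(Rational(1, 2), Pow(W, -1), Add(1, Pow(Add(4, W), Rational(1, 2)))))) = Add(-6, Mul(Pow(W, -1), Add(1, Pow(Add(4, W), Rational(1, 2))))))
z = -166 (z = Add(3, Mul(-1, Pow(Add(Mul(5, -2), -3), 2))) = Add(3, Mul(-1, Pow(Add(-10, -3), 2))) = Add(3, Mul(-1, Pow(-13, 2))) = Add(3, Mul(-1, 169)) = Add(3, -169) = -166)
Mul(z, Function('O')(7)) = Mul(-166, Mul(Pow(7, -1), Add(1, Pow(Add(4, 7), Rational(1, 2)), Mul(-6, 7)))) = Mul(-166, Mul(Rational(1, 7), Add(1, Pow(11, Rational(1, 2)), -42))) = Mul(-166, Mul(Rational(1, 7), Add(-41, Pow(11, Rational(1, 2))))) = Mul(-166, Add(Rational(-41, 7), Mul(Rational(1, 7), Pow(11, Rational(1, 2))))) = Add(Rational(6806, 7), Mul(Rational(-166, 7), Pow(11, Rational(1, 2))))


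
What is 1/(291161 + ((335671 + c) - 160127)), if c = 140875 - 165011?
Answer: 1/442569 ≈ 2.2595e-6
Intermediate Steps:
c = -24136
1/(291161 + ((335671 + c) - 160127)) = 1/(291161 + ((335671 - 24136) - 160127)) = 1/(291161 + (311535 - 160127)) = 1/(291161 + 151408) = 1/442569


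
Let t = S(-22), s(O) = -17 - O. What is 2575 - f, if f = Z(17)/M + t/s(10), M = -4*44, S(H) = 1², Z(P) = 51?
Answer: 12237953/4752 ≈ 2575.3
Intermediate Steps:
S(H) = 1
t = 1
M = -176
f = -1553/4752 (f = 51/(-176) + 1/(-17 - 1*10) = 51*(-1/176) + 1/(-17 - 10) = -51/176 + 1/(-27) = -51/176 + 1*(-1/27) = -51/176 - 1/27 = -1553/4752 ≈ -0.32681)
2575 - f = 2575 - 1*(-1553/4752) = 2575 + 1553/4752 = 12237953/4752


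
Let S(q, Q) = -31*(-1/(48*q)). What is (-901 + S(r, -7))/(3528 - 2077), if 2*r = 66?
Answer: -1427153/2298384 ≈ -0.62094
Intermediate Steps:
r = 33 (r = (½)*66 = 33)
S(q, Q) = 31/(48*q) (S(q, Q) = -(-31)/(48*q) = 31/(48*q))
(-901 + S(r, -7))/(3528 - 2077) = (-901 + (31/48)/33)/(3528 - 2077) = (-901 + (31/48)*(1/33))/1451 = (-901 + 31/1584)*(1/1451) = -1427153/1584*1/1451 = -1427153/2298384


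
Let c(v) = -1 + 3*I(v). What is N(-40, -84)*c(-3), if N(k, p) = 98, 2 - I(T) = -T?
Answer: -392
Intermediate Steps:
I(T) = 2 + T (I(T) = 2 - (-1)*T = 2 + T)
c(v) = 5 + 3*v (c(v) = -1 + 3*(2 + v) = -1 + (6 + 3*v) = 5 + 3*v)
N(-40, -84)*c(-3) = 98*(5 + 3*(-3)) = 98*(5 - 9) = 98*(-4) = -392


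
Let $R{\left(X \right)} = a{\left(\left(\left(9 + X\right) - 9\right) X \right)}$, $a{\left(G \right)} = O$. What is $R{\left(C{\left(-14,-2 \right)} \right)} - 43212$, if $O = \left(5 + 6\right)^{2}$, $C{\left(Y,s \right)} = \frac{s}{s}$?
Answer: $-43091$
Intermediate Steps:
$C{\left(Y,s \right)} = 1$
$O = 121$ ($O = 11^{2} = 121$)
$a{\left(G \right)} = 121$
$R{\left(X \right)} = 121$
$R{\left(C{\left(-14,-2 \right)} \right)} - 43212 = 121 - 43212 = -43091$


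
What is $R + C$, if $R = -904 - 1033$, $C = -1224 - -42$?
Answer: $-3119$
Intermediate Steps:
$C = -1182$ ($C = -1224 + 42 = -1182$)
$R = -1937$ ($R = -904 - 1033 = -1937$)
$R + C = -1937 - 1182 = -3119$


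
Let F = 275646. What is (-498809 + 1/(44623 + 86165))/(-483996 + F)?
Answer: 65238231491/27249679800 ≈ 2.3941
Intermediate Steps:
(-498809 + 1/(44623 + 86165))/(-483996 + F) = (-498809 + 1/(44623 + 86165))/(-483996 + 275646) = (-498809 + 1/130788)/(-208350) = (-498809 + 1/130788)*(-1/208350) = -65238231491/130788*(-1/208350) = 65238231491/27249679800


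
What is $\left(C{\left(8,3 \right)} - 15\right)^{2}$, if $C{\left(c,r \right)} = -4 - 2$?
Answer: $441$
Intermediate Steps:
$C{\left(c,r \right)} = -6$ ($C{\left(c,r \right)} = -4 - 2 = -6$)
$\left(C{\left(8,3 \right)} - 15\right)^{2} = \left(-6 - 15\right)^{2} = \left(-21\right)^{2} = 441$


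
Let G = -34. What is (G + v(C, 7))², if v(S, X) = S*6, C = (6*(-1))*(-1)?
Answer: 4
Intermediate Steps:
C = 6 (C = -6*(-1) = 6)
v(S, X) = 6*S
(G + v(C, 7))² = (-34 + 6*6)² = (-34 + 36)² = 2² = 4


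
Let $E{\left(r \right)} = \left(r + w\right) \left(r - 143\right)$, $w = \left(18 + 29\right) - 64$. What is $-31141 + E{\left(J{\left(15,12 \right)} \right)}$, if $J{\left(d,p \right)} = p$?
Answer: $-30486$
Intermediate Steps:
$w = -17$ ($w = 47 - 64 = -17$)
$E{\left(r \right)} = \left(-143 + r\right) \left(-17 + r\right)$ ($E{\left(r \right)} = \left(r - 17\right) \left(r - 143\right) = \left(-17 + r\right) \left(-143 + r\right) = \left(-143 + r\right) \left(-17 + r\right)$)
$-31141 + E{\left(J{\left(15,12 \right)} \right)} = -31141 + \left(2431 + 12^{2} - 1920\right) = -31141 + \left(2431 + 144 - 1920\right) = -31141 + 655 = -30486$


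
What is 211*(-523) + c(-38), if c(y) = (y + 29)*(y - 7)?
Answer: -109948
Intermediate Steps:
c(y) = (-7 + y)*(29 + y) (c(y) = (29 + y)*(-7 + y) = (-7 + y)*(29 + y))
211*(-523) + c(-38) = 211*(-523) + (-203 + (-38)**2 + 22*(-38)) = -110353 + (-203 + 1444 - 836) = -110353 + 405 = -109948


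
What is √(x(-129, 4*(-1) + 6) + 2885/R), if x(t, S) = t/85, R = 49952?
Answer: I*√1644917970710/1061480 ≈ 1.2083*I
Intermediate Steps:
x(t, S) = t/85 (x(t, S) = t*(1/85) = t/85)
√(x(-129, 4*(-1) + 6) + 2885/R) = √((1/85)*(-129) + 2885/49952) = √(-129/85 + 2885*(1/49952)) = √(-129/85 + 2885/49952) = √(-6198583/4245920) = I*√1644917970710/1061480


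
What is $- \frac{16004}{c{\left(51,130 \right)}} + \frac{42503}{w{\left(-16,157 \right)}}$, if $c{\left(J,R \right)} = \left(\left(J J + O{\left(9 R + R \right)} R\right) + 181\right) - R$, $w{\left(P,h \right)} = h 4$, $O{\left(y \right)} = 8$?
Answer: $\frac{36717641}{579644} \approx 63.345$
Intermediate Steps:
$w{\left(P,h \right)} = 4 h$
$c{\left(J,R \right)} = 181 + J^{2} + 7 R$ ($c{\left(J,R \right)} = \left(\left(J J + 8 R\right) + 181\right) - R = \left(\left(J^{2} + 8 R\right) + 181\right) - R = \left(181 + J^{2} + 8 R\right) - R = 181 + J^{2} + 7 R$)
$- \frac{16004}{c{\left(51,130 \right)}} + \frac{42503}{w{\left(-16,157 \right)}} = - \frac{16004}{181 + 51^{2} + 7 \cdot 130} + \frac{42503}{4 \cdot 157} = - \frac{16004}{181 + 2601 + 910} + \frac{42503}{628} = - \frac{16004}{3692} + 42503 \cdot \frac{1}{628} = \left(-16004\right) \frac{1}{3692} + \frac{42503}{628} = - \frac{4001}{923} + \frac{42503}{628} = \frac{36717641}{579644}$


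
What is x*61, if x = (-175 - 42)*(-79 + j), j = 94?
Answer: -198555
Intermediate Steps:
x = -3255 (x = (-175 - 42)*(-79 + 94) = -217*15 = -3255)
x*61 = -3255*61 = -198555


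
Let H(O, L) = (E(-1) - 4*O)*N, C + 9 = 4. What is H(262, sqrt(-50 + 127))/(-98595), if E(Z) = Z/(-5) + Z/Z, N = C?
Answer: -5234/98595 ≈ -0.053086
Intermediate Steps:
C = -5 (C = -9 + 4 = -5)
N = -5
E(Z) = 1 - Z/5 (E(Z) = Z*(-1/5) + 1 = -Z/5 + 1 = 1 - Z/5)
H(O, L) = -6 + 20*O (H(O, L) = ((1 - 1/5*(-1)) - 4*O)*(-5) = ((1 + 1/5) - 4*O)*(-5) = (6/5 - 4*O)*(-5) = -6 + 20*O)
H(262, sqrt(-50 + 127))/(-98595) = (-6 + 20*262)/(-98595) = (-6 + 5240)*(-1/98595) = 5234*(-1/98595) = -5234/98595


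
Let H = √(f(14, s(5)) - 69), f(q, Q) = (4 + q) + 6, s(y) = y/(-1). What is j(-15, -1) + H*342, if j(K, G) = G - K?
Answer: 14 + 1026*I*√5 ≈ 14.0 + 2294.2*I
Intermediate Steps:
s(y) = -y (s(y) = y*(-1) = -y)
f(q, Q) = 10 + q
H = 3*I*√5 (H = √((10 + 14) - 69) = √(24 - 69) = √(-45) = 3*I*√5 ≈ 6.7082*I)
j(-15, -1) + H*342 = (-1 - 1*(-15)) + (3*I*√5)*342 = (-1 + 15) + 1026*I*√5 = 14 + 1026*I*√5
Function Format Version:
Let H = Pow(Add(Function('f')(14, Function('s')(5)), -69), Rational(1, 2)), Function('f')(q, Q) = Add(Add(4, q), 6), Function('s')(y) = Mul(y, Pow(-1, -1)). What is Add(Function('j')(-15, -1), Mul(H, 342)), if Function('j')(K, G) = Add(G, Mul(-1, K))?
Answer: Add(14, Mul(1026, I, Pow(5, Rational(1, 2)))) ≈ Add(14.000, Mul(2294.2, I))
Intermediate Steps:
Function('s')(y) = Mul(-1, y) (Function('s')(y) = Mul(y, -1) = Mul(-1, y))
Function('f')(q, Q) = Add(10, q)
H = Mul(3, I, Pow(5, Rational(1, 2))) (H = Pow(Add(Add(10, 14), -69), Rational(1, 2)) = Pow(Add(24, -69), Rational(1, 2)) = Pow(-45, Rational(1, 2)) = Mul(3, I, Pow(5, Rational(1, 2))) ≈ Mul(6.7082, I))
Add(Function('j')(-15, -1), Mul(H, 342)) = Add(Add(-1, Mul(-1, -15)), Mul(Mul(3, I, Pow(5, Rational(1, 2))), 342)) = Add(Add(-1, 15), Mul(1026, I, Pow(5, Rational(1, 2)))) = Add(14, Mul(1026, I, Pow(5, Rational(1, 2))))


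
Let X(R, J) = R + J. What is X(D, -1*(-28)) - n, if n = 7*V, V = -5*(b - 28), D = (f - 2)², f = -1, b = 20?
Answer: -243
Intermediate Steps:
D = 9 (D = (-1 - 2)² = (-3)² = 9)
V = 40 (V = -5*(20 - 28) = -5*(-8) = 40)
n = 280 (n = 7*40 = 280)
X(R, J) = J + R
X(D, -1*(-28)) - n = (-1*(-28) + 9) - 1*280 = (28 + 9) - 280 = 37 - 280 = -243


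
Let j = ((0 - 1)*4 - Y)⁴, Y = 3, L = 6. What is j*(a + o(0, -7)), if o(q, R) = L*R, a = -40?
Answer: -196882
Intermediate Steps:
o(q, R) = 6*R
j = 2401 (j = ((0 - 1)*4 - 1*3)⁴ = (-1*4 - 3)⁴ = (-4 - 3)⁴ = (-7)⁴ = 2401)
j*(a + o(0, -7)) = 2401*(-40 + 6*(-7)) = 2401*(-40 - 42) = 2401*(-82) = -196882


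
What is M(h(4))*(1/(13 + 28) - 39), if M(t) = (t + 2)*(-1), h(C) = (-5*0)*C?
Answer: 3196/41 ≈ 77.951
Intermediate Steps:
h(C) = 0 (h(C) = 0*C = 0)
M(t) = -2 - t (M(t) = (2 + t)*(-1) = -2 - t)
M(h(4))*(1/(13 + 28) - 39) = (-2 - 1*0)*(1/(13 + 28) - 39) = (-2 + 0)*(1/41 - 39) = -2*(1/41 - 39) = -2*(-1598/41) = 3196/41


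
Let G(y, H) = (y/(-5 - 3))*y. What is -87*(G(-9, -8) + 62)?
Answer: -36105/8 ≈ -4513.1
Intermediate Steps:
G(y, H) = -y**2/8 (G(y, H) = (y/(-8))*y = (y*(-1/8))*y = (-y/8)*y = -y**2/8)
-87*(G(-9, -8) + 62) = -87*(-1/8*(-9)**2 + 62) = -87*(-1/8*81 + 62) = -87*(-81/8 + 62) = -87*415/8 = -36105/8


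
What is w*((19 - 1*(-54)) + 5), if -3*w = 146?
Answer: -3796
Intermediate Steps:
w = -146/3 (w = -⅓*146 = -146/3 ≈ -48.667)
w*((19 - 1*(-54)) + 5) = -146*((19 - 1*(-54)) + 5)/3 = -146*((19 + 54) + 5)/3 = -146*(73 + 5)/3 = -146/3*78 = -3796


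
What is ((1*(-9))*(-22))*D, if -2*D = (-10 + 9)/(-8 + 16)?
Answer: 99/8 ≈ 12.375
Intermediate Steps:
D = 1/16 (D = -(-10 + 9)/(2*(-8 + 16)) = -(-1)/(2*8) = -½*(-⅛) = 1/16 ≈ 0.062500)
((1*(-9))*(-22))*D = ((1*(-9))*(-22))*(1/16) = -9*(-22)*(1/16) = 198*(1/16) = 99/8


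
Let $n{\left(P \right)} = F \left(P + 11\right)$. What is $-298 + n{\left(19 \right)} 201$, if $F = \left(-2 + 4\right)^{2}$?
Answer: $23822$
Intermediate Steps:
$F = 4$ ($F = 2^{2} = 4$)
$n{\left(P \right)} = 44 + 4 P$ ($n{\left(P \right)} = 4 \left(P + 11\right) = 4 \left(11 + P\right) = 44 + 4 P$)
$-298 + n{\left(19 \right)} 201 = -298 + \left(44 + 4 \cdot 19\right) 201 = -298 + \left(44 + 76\right) 201 = -298 + 120 \cdot 201 = -298 + 24120 = 23822$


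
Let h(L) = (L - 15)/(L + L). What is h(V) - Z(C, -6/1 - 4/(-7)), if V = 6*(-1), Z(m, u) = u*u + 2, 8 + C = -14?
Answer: -5825/196 ≈ -29.719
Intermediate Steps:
C = -22 (C = -8 - 14 = -22)
Z(m, u) = 2 + u² (Z(m, u) = u² + 2 = 2 + u²)
V = -6
h(L) = (-15 + L)/(2*L) (h(L) = (-15 + L)/((2*L)) = (-15 + L)*(1/(2*L)) = (-15 + L)/(2*L))
h(V) - Z(C, -6/1 - 4/(-7)) = (½)*(-15 - 6)/(-6) - (2 + (-6/1 - 4/(-7))²) = (½)*(-⅙)*(-21) - (2 + (-6*1 - 4*(-⅐))²) = 7/4 - (2 + (-6 + 4/7)²) = 7/4 - (2 + (-38/7)²) = 7/4 - (2 + 1444/49) = 7/4 - 1*1542/49 = 7/4 - 1542/49 = -5825/196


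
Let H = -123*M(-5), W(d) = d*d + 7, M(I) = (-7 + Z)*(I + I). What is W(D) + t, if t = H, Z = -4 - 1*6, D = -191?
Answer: 15578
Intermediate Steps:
Z = -10 (Z = -4 - 6 = -10)
M(I) = -34*I (M(I) = (-7 - 10)*(I + I) = -34*I)
W(d) = 7 + d² (W(d) = d² + 7 = 7 + d²)
H = -20910 (H = -(-4182)*(-5) = -123*170 = -20910)
t = -20910
W(D) + t = (7 + (-191)²) - 20910 = (7 + 36481) - 20910 = 36488 - 20910 = 15578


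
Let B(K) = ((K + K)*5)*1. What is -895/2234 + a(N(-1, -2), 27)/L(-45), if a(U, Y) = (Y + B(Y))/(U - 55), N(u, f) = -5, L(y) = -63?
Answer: -50363/156380 ≈ -0.32206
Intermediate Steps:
B(K) = 10*K (B(K) = ((2*K)*5)*1 = (10*K)*1 = 10*K)
a(U, Y) = 11*Y/(-55 + U) (a(U, Y) = (Y + 10*Y)/(U - 55) = (11*Y)/(-55 + U) = 11*Y/(-55 + U))
-895/2234 + a(N(-1, -2), 27)/L(-45) = -895/2234 + (11*27/(-55 - 5))/(-63) = -895*1/2234 + (11*27/(-60))*(-1/63) = -895/2234 + (11*27*(-1/60))*(-1/63) = -895/2234 - 99/20*(-1/63) = -895/2234 + 11/140 = -50363/156380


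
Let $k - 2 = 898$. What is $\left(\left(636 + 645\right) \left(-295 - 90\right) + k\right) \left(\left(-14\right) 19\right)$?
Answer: $130947810$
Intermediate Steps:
$k = 900$ ($k = 2 + 898 = 900$)
$\left(\left(636 + 645\right) \left(-295 - 90\right) + k\right) \left(\left(-14\right) 19\right) = \left(\left(636 + 645\right) \left(-295 - 90\right) + 900\right) \left(\left(-14\right) 19\right) = \left(1281 \left(-385\right) + 900\right) \left(-266\right) = \left(-493185 + 900\right) \left(-266\right) = \left(-492285\right) \left(-266\right) = 130947810$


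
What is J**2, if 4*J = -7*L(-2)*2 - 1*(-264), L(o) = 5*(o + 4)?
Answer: 961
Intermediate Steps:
L(o) = 20 + 5*o (L(o) = 5*(4 + o) = 20 + 5*o)
J = 31 (J = (-7*(20 + 5*(-2))*2 - 1*(-264))/4 = (-7*(20 - 10)*2 + 264)/4 = (-7*10*2 + 264)/4 = (-70*2 + 264)/4 = (-1*140 + 264)/4 = (-140 + 264)/4 = (1/4)*124 = 31)
J**2 = 31**2 = 961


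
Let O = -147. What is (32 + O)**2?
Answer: 13225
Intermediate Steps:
(32 + O)**2 = (32 - 147)**2 = (-115)**2 = 13225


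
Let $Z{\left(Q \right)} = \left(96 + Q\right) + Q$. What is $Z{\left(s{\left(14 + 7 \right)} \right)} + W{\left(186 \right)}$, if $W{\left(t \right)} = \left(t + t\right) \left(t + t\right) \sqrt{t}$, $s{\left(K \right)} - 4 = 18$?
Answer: $140 + 138384 \sqrt{186} \approx 1.8874 \cdot 10^{6}$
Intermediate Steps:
$s{\left(K \right)} = 22$ ($s{\left(K \right)} = 4 + 18 = 22$)
$W{\left(t \right)} = 4 t^{\frac{5}{2}}$ ($W{\left(t \right)} = 2 t 2 t \sqrt{t} = 4 t^{2} \sqrt{t} = 4 t^{\frac{5}{2}}$)
$Z{\left(Q \right)} = 96 + 2 Q$
$Z{\left(s{\left(14 + 7 \right)} \right)} + W{\left(186 \right)} = \left(96 + 2 \cdot 22\right) + 4 \cdot 186^{\frac{5}{2}} = \left(96 + 44\right) + 4 \cdot 34596 \sqrt{186} = 140 + 138384 \sqrt{186}$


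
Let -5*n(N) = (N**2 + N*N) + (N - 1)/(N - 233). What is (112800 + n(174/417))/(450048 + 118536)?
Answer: 352290316401487/1775769165098280 ≈ 0.19839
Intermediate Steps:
n(N) = -2*N**2/5 - (-1 + N)/(5*(-233 + N)) (n(N) = -((N**2 + N*N) + (N - 1)/(N - 233))/5 = -((N**2 + N**2) + (-1 + N)/(-233 + N))/5 = -(2*N**2 + (-1 + N)/(-233 + N))/5 = -2*N**2/5 - (-1 + N)/(5*(-233 + N)))
(112800 + n(174/417))/(450048 + 118536) = (112800 + (1 - 174/417 - 2*(174/417)**3 + 466*(174/417)**2)/(5*(-233 + 174/417)))/(450048 + 118536) = (112800 + (1 - 174/417 - 2*(174*(1/417))**3 + 466*(174*(1/417))**2)/(5*(-233 + 174*(1/417))))/568584 = (112800 + (1 - 1*58/139 - 2*(58/139)**3 + 466*(58/139)**2)/(5*(-233 + 58/139)))*(1/568584) = (112800 + (1 - 58/139 - 2*195112/2685619 + 466*(3364/19321))/(5*(-32329/139)))*(1/568584) = (112800 + (1/5)*(-139/32329)*(1 - 58/139 - 390224/2685619 + 1567624/19321))*(1/568584) = (112800 + (1/5)*(-139/32329)*(219074513/2685619))*(1/568584) = (112800 - 219074513/3123143045)*(1/568584) = (352290316401487/3123143045)*(1/568584) = 352290316401487/1775769165098280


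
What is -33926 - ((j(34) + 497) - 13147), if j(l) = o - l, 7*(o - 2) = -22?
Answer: -148686/7 ≈ -21241.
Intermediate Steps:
o = -8/7 (o = 2 + (⅐)*(-22) = 2 - 22/7 = -8/7 ≈ -1.1429)
j(l) = -8/7 - l
-33926 - ((j(34) + 497) - 13147) = -33926 - (((-8/7 - 1*34) + 497) - 13147) = -33926 - (((-8/7 - 34) + 497) - 13147) = -33926 - ((-246/7 + 497) - 13147) = -33926 - (3233/7 - 13147) = -33926 - 1*(-88796/7) = -33926 + 88796/7 = -148686/7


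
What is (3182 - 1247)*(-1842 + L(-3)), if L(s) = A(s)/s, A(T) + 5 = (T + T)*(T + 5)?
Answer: -3553305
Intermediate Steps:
A(T) = -5 + 2*T*(5 + T) (A(T) = -5 + (T + T)*(T + 5) = -5 + (2*T)*(5 + T) = -5 + 2*T*(5 + T))
L(s) = (-5 + 2*s**2 + 10*s)/s
(3182 - 1247)*(-1842 + L(-3)) = (3182 - 1247)*(-1842 + (10 - 5/(-3) + 2*(-3))) = 1935*(-1842 + (10 - 5*(-1/3) - 6)) = 1935*(-1842 + (10 + 5/3 - 6)) = 1935*(-1842 + 17/3) = 1935*(-5509/3) = -3553305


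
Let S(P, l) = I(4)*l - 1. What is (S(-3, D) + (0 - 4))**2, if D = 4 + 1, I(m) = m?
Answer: 225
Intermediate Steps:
D = 5
S(P, l) = -1 + 4*l (S(P, l) = 4*l - 1 = -1 + 4*l)
(S(-3, D) + (0 - 4))**2 = ((-1 + 4*5) + (0 - 4))**2 = ((-1 + 20) - 4)**2 = (19 - 4)**2 = 15**2 = 225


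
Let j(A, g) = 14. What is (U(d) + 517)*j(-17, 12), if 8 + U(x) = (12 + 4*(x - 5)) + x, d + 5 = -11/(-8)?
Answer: 27041/4 ≈ 6760.3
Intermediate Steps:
d = -29/8 (d = -5 - 11/(-8) = -5 - 11*(-1/8) = -5 + 11/8 = -29/8 ≈ -3.6250)
U(x) = -16 + 5*x (U(x) = -8 + ((12 + 4*(x - 5)) + x) = -8 + ((12 + 4*(-5 + x)) + x) = -8 + ((12 + (-20 + 4*x)) + x) = -8 + ((-8 + 4*x) + x) = -8 + (-8 + 5*x) = -16 + 5*x)
(U(d) + 517)*j(-17, 12) = ((-16 + 5*(-29/8)) + 517)*14 = ((-16 - 145/8) + 517)*14 = (-273/8 + 517)*14 = (3863/8)*14 = 27041/4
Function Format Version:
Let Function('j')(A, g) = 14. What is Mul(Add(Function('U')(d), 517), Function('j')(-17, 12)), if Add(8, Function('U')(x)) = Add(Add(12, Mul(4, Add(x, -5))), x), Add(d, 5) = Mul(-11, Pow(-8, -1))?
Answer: Rational(27041, 4) ≈ 6760.3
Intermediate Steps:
d = Rational(-29, 8) (d = Add(-5, Mul(-11, Pow(-8, -1))) = Add(-5, Mul(-11, Rational(-1, 8))) = Add(-5, Rational(11, 8)) = Rational(-29, 8) ≈ -3.6250)
Function('U')(x) = Add(-16, Mul(5, x)) (Function('U')(x) = Add(-8, Add(Add(12, Mul(4, Add(x, -5))), x)) = Add(-8, Add(Add(12, Mul(4, Add(-5, x))), x)) = Add(-8, Add(Add(12, Add(-20, Mul(4, x))), x)) = Add(-8, Add(Add(-8, Mul(4, x)), x)) = Add(-8, Add(-8, Mul(5, x))) = Add(-16, Mul(5, x)))
Mul(Add(Function('U')(d), 517), Function('j')(-17, 12)) = Mul(Add(Add(-16, Mul(5, Rational(-29, 8))), 517), 14) = Mul(Add(Add(-16, Rational(-145, 8)), 517), 14) = Mul(Add(Rational(-273, 8), 517), 14) = Mul(Rational(3863, 8), 14) = Rational(27041, 4)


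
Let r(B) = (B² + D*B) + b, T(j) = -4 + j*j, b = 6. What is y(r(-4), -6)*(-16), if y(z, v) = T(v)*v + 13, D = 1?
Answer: 2864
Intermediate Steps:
T(j) = -4 + j²
r(B) = 6 + B + B² (r(B) = (B² + 1*B) + 6 = (B² + B) + 6 = (B + B²) + 6 = 6 + B + B²)
y(z, v) = 13 + v*(-4 + v²) (y(z, v) = (-4 + v²)*v + 13 = v*(-4 + v²) + 13 = 13 + v*(-4 + v²))
y(r(-4), -6)*(-16) = (13 - 6*(-4 + (-6)²))*(-16) = (13 - 6*(-4 + 36))*(-16) = (13 - 6*32)*(-16) = (13 - 192)*(-16) = -179*(-16) = 2864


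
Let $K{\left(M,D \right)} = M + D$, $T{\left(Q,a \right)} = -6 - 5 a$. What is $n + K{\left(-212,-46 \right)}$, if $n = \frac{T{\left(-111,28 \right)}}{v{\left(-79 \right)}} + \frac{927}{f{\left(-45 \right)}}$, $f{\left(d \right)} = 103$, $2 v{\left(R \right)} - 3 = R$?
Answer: $- \frac{4658}{19} \approx -245.16$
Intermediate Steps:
$v{\left(R \right)} = \frac{3}{2} + \frac{R}{2}$
$K{\left(M,D \right)} = D + M$
$n = \frac{244}{19}$ ($n = \frac{-6 - 140}{\frac{3}{2} + \frac{1}{2} \left(-79\right)} + \frac{927}{103} = \frac{-6 - 140}{\frac{3}{2} - \frac{79}{2}} + 927 \cdot \frac{1}{103} = - \frac{146}{-38} + 9 = \left(-146\right) \left(- \frac{1}{38}\right) + 9 = \frac{73}{19} + 9 = \frac{244}{19} \approx 12.842$)
$n + K{\left(-212,-46 \right)} = \frac{244}{19} - 258 = - \frac{4658}{19}$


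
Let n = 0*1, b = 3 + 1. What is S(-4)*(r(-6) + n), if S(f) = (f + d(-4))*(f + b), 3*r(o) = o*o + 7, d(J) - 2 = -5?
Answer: 0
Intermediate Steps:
d(J) = -3 (d(J) = 2 - 5 = -3)
r(o) = 7/3 + o**2/3 (r(o) = (o*o + 7)/3 = (o**2 + 7)/3 = (7 + o**2)/3 = 7/3 + o**2/3)
b = 4
n = 0
S(f) = (-3 + f)*(4 + f) (S(f) = (f - 3)*(f + 4) = (-3 + f)*(4 + f))
S(-4)*(r(-6) + n) = (-12 - 4 + (-4)**2)*((7/3 + (1/3)*(-6)**2) + 0) = (-12 - 4 + 16)*((7/3 + (1/3)*36) + 0) = 0*((7/3 + 12) + 0) = 0*(43/3 + 0) = 0*(43/3) = 0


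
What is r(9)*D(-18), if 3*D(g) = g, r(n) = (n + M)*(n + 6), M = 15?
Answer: -2160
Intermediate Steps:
r(n) = (6 + n)*(15 + n) (r(n) = (n + 15)*(n + 6) = (15 + n)*(6 + n) = (6 + n)*(15 + n))
D(g) = g/3
r(9)*D(-18) = (90 + 9**2 + 21*9)*((1/3)*(-18)) = (90 + 81 + 189)*(-6) = 360*(-6) = -2160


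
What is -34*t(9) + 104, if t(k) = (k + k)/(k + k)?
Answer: 70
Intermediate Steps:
t(k) = 1 (t(k) = (2*k)/((2*k)) = (2*k)*(1/(2*k)) = 1)
-34*t(9) + 104 = -34*1 + 104 = -34 + 104 = 70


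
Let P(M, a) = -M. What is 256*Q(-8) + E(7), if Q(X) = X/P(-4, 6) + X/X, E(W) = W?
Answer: -249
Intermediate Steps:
Q(X) = 1 + X/4 (Q(X) = X/((-1*(-4))) + X/X = X/4 + 1 = 1 + X/4)
256*Q(-8) + E(7) = 256*(1 + (1/4)*(-8)) + 7 = 256*(1 - 2) + 7 = 256*(-1) + 7 = -256 + 7 = -249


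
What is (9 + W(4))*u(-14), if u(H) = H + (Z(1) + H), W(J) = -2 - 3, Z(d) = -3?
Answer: -124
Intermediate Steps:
W(J) = -5
u(H) = -3 + 2*H (u(H) = H + (-3 + H) = -3 + 2*H)
(9 + W(4))*u(-14) = (9 - 5)*(-3 + 2*(-14)) = 4*(-3 - 28) = 4*(-31) = -124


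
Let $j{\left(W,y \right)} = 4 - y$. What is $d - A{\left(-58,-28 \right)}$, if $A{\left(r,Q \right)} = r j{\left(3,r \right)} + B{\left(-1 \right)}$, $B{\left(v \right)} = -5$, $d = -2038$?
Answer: $1563$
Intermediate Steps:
$A{\left(r,Q \right)} = -5 + r \left(4 - r\right)$ ($A{\left(r,Q \right)} = r \left(4 - r\right) - 5 = -5 + r \left(4 - r\right)$)
$d - A{\left(-58,-28 \right)} = -2038 - \left(-5 - - 58 \left(-4 - 58\right)\right) = -2038 - \left(-5 - \left(-58\right) \left(-62\right)\right) = -2038 - \left(-5 - 3596\right) = -2038 - -3601 = -2038 + 3601 = 1563$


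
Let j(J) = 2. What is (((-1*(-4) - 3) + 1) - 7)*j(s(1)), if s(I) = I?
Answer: -10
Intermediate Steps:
(((-1*(-4) - 3) + 1) - 7)*j(s(1)) = (((-1*(-4) - 3) + 1) - 7)*2 = (((4 - 3) + 1) - 7)*2 = ((1 + 1) - 7)*2 = (2 - 7)*2 = -5*2 = -10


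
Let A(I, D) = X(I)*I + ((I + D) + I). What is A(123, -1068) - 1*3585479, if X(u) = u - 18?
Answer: -3573386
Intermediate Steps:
X(u) = -18 + u
A(I, D) = D + 2*I + I*(-18 + I) (A(I, D) = (-18 + I)*I + ((I + D) + I) = I*(-18 + I) + ((D + I) + I) = I*(-18 + I) + (D + 2*I) = D + 2*I + I*(-18 + I))
A(123, -1068) - 1*3585479 = (-1068 + 123² - 16*123) - 1*3585479 = (-1068 + 15129 - 1968) - 3585479 = 12093 - 3585479 = -3573386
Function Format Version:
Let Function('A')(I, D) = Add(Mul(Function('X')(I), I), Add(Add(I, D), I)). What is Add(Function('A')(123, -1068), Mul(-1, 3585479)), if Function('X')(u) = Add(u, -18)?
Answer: -3573386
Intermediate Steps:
Function('X')(u) = Add(-18, u)
Function('A')(I, D) = Add(D, Mul(2, I), Mul(I, Add(-18, I))) (Function('A')(I, D) = Add(Mul(Add(-18, I), I), Add(Add(I, D), I)) = Add(Mul(I, Add(-18, I)), Add(Add(D, I), I)) = Add(Mul(I, Add(-18, I)), Add(D, Mul(2, I))) = Add(D, Mul(2, I), Mul(I, Add(-18, I))))
Add(Function('A')(123, -1068), Mul(-1, 3585479)) = Add(Add(-1068, Pow(123, 2), Mul(-16, 123)), Mul(-1, 3585479)) = Add(Add(-1068, 15129, -1968), -3585479) = Add(12093, -3585479) = -3573386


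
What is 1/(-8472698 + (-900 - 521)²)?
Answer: -1/6453457 ≈ -1.5496e-7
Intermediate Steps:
1/(-8472698 + (-900 - 521)²) = 1/(-8472698 + (-1421)²) = 1/(-8472698 + 2019241) = 1/(-6453457) = -1/6453457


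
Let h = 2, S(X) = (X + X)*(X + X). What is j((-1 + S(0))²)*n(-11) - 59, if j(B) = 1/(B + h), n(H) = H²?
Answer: -56/3 ≈ -18.667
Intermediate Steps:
S(X) = 4*X² (S(X) = (2*X)*(2*X) = 4*X²)
j(B) = 1/(2 + B) (j(B) = 1/(B + 2) = 1/(2 + B))
j((-1 + S(0))²)*n(-11) - 59 = (-11)²/(2 + (-1 + 4*0²)²) - 59 = 121/(2 + (-1 + 4*0)²) - 59 = 121/(2 + (-1 + 0)²) - 59 = 121/(2 + (-1)²) - 59 = 121/(2 + 1) - 59 = 121/3 - 59 = -56/3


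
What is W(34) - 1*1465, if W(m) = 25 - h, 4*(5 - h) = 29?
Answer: -5751/4 ≈ -1437.8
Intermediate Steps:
h = -9/4 (h = 5 - 1/4*29 = 5 - 29/4 = -9/4 ≈ -2.2500)
W(m) = 109/4 (W(m) = 25 - 1*(-9/4) = 25 + 9/4 = 109/4)
W(34) - 1*1465 = 109/4 - 1*1465 = 109/4 - 1465 = -5751/4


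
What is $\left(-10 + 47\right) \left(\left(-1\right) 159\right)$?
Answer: $-5883$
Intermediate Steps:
$\left(-10 + 47\right) \left(\left(-1\right) 159\right) = 37 \left(-159\right) = -5883$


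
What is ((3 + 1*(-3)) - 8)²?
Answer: 64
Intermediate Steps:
((3 + 1*(-3)) - 8)² = ((3 - 3) - 8)² = (0 - 8)² = (-8)² = 64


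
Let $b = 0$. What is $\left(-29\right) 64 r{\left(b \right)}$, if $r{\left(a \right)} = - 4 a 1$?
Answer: $0$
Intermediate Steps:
$r{\left(a \right)} = - 4 a$
$\left(-29\right) 64 r{\left(b \right)} = \left(-29\right) 64 \left(\left(-4\right) 0\right) = \left(-1856\right) 0 = 0$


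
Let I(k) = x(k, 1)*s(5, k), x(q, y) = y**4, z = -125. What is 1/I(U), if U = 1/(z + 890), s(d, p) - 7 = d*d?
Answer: 1/32 ≈ 0.031250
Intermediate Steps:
s(d, p) = 7 + d**2 (s(d, p) = 7 + d*d = 7 + d**2)
U = 1/765 (U = 1/(-125 + 890) = 1/765 ≈ 0.0013072)
I(k) = 32 (I(k) = 1**4*(7 + 5**2) = 1*(7 + 25) = 1*32 = 32)
1/I(U) = 1/32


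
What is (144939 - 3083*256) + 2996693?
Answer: 2352384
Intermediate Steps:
(144939 - 3083*256) + 2996693 = (144939 - 789248) + 2996693 = -644309 + 2996693 = 2352384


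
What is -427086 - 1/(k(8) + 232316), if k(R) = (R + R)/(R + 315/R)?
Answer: -37604022003091/88047892 ≈ -4.2709e+5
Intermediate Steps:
k(R) = 2*R/(R + 315/R) (k(R) = (2*R)/(R + 315/R) = 2*R/(R + 315/R))
-427086 - 1/(k(8) + 232316) = -427086 - 1/(2*8²/(315 + 8²) + 232316) = -427086 - 1/(2*64/(315 + 64) + 232316) = -427086 - 1/(2*64/379 + 232316) = -427086 - 1/(2*64*(1/379) + 232316) = -427086 - 1/(128/379 + 232316) = -427086 - 1/88047892/379 = -427086 - 1*379/88047892 = -427086 - 379/88047892 = -37604022003091/88047892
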